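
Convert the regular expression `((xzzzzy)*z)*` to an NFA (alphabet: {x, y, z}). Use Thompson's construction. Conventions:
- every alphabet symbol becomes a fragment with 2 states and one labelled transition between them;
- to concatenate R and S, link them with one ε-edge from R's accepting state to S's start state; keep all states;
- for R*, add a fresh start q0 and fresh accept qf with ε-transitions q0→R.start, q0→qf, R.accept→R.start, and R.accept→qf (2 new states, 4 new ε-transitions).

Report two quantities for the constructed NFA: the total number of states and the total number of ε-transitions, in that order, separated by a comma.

Recursing over subexpressions:
Each of the 7 symbol leaves contributes 2 states and 0 ε-transitions.
  xzzzzy : 12 states, 5 ε-transitions
  (xzzzzy)* : 14 states, 9 ε-transitions
  (xzzzzy)*z : 16 states, 10 ε-transitions
  ((xzzzzy)*z)* : 18 states, 14 ε-transitions

18, 14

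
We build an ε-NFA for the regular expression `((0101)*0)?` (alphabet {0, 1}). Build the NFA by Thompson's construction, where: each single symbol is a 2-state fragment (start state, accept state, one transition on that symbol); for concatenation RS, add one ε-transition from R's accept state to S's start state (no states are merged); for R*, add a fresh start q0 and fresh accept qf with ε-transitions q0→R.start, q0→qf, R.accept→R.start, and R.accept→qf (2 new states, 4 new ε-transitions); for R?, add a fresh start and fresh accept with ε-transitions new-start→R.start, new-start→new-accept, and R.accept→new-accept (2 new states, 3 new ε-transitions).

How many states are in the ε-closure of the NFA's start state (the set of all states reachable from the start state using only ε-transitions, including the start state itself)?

6

Let C(F) = |ε-closure(F.start)| within fragment F, and note whether F accepts ε. Symbol fragments have C = 1 and do not accept ε. Then:
  0101 — |ε-closure| equals the left operand's closure size = 1 (its accept is not ε-reachable, so the closure stops there)
  (0101)* — the star's fresh start ε-reaches both the body's start and the fresh accept: |ε-closure| = 2 + 1 = 3
  (0101)*0 — the left operand accepts ε, so the closure extends into the next operand (via the concat ε-link); |ε-closure| = 3 + 1 = 4
  ((0101)*0)? — |ε-closure| = 1 (new start) + 4 (body) + 1 (new accept, via ε) = 6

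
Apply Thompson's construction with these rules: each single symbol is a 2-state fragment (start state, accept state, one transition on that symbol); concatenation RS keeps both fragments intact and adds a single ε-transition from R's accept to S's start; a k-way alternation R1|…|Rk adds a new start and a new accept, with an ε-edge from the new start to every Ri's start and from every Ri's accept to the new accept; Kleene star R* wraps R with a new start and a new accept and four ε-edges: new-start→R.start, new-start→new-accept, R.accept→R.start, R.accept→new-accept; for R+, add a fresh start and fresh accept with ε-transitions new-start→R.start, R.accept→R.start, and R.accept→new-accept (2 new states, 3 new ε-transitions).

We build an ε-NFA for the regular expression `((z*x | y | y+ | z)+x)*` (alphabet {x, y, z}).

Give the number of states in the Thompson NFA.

22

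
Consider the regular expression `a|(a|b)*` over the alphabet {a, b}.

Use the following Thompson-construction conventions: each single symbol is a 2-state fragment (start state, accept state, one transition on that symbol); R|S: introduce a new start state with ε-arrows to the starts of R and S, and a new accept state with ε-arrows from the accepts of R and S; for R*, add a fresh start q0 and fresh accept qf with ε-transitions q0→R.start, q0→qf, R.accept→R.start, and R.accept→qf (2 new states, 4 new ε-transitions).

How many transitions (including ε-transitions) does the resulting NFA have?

15

By structural recursion:
Each of the 3 symbol leaves contributes 1 transition (1 symbol, 0 ε).
  a|b = 6 transitions (2 symbol, 4 ε)
  (a|b)* = 10 transitions (2 symbol, 8 ε)
  a|(a|b)* = 15 transitions (3 symbol, 12 ε)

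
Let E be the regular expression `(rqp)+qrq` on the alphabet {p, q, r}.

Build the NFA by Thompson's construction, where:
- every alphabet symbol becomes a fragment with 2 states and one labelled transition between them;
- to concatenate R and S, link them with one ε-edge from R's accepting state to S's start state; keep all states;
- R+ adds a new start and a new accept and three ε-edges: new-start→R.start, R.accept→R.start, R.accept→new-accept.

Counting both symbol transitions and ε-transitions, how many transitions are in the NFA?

14

By structural recursion:
Each of the 6 symbol leaves contributes 1 transition (1 symbol, 0 ε).
  rqp — 5 transitions (3 symbol, 2 ε)
  (rqp)+ — 8 transitions (3 symbol, 5 ε)
  (rqp)+qrq — 14 transitions (6 symbol, 8 ε)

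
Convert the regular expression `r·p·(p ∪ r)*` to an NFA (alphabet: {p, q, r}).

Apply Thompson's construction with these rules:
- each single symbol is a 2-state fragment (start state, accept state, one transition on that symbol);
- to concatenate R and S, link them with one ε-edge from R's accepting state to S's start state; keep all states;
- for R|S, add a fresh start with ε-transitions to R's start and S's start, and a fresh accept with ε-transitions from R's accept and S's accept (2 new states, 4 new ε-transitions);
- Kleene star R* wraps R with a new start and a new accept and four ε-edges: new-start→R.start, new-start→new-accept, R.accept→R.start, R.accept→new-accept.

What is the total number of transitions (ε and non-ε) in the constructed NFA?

14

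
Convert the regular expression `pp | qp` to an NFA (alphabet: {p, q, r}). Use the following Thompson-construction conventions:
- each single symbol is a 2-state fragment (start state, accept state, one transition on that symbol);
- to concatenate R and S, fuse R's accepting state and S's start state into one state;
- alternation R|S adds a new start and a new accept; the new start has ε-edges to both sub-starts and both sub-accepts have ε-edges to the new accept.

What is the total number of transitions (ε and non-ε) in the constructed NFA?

8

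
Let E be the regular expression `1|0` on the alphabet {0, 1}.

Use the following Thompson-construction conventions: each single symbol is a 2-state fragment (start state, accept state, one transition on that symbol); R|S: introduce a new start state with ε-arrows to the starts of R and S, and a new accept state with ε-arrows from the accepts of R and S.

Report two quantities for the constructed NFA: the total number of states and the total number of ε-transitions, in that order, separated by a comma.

By structural recursion:
Each of the 2 symbol leaves contributes 2 states and 0 ε-transitions.
  1|0 : 6 states, 4 ε-transitions

6, 4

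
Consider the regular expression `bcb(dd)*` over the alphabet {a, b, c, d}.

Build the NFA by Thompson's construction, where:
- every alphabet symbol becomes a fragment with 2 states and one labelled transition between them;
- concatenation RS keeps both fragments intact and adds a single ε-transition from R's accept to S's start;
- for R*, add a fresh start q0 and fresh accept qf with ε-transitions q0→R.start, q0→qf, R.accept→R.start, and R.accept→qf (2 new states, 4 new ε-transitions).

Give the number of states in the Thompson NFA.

By structural recursion:
Each of the 5 symbol leaves contributes a 2-state fragment.
  dd → 4 states
  (dd)* → 6 states
  bcb(dd)* → 12 states

12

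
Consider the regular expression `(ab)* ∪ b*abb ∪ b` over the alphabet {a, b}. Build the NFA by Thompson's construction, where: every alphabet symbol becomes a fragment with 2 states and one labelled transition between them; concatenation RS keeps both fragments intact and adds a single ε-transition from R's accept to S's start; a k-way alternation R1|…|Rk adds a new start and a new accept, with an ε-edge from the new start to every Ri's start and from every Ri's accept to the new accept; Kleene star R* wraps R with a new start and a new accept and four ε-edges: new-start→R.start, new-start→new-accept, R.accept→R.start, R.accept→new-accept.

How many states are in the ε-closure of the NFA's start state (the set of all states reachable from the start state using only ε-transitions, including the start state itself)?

10

Compute the ε-closure size of each fragment's start state recursively; a symbol fragment's start has no outgoing ε-edge, so its closure is just itself (size 1).
  ab → C equals the left operand's closure size = 1 (its accept is not ε-reachable, so the closure stops there)
  (ab)* → the star's fresh start ε-reaches both the body's start and the fresh accept: C = 2 + 1 = 3
  b* → C = 1 (new start) + 1 (body) + 1 (new accept) = 3
  b*abb → the left operand accepts ε, so the closure extends into the next operand (via the concat ε-link); C = 3 + 1 = 4
  (ab)* ∪ b*abb ∪ b → new start ε-reaches every alternative's start; at least one alternative accepts ε, so the union's new accept is reached too: C = 1 + 3 + 4 + 1 + 1 = 10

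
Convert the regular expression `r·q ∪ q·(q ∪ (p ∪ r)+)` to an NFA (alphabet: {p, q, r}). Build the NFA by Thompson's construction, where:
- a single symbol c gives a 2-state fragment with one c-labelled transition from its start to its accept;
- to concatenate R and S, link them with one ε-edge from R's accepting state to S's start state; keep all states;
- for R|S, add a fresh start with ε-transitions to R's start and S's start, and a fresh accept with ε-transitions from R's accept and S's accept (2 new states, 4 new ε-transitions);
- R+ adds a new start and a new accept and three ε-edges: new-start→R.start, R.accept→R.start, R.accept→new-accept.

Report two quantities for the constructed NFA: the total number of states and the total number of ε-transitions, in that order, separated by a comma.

20, 17

Recursing over subexpressions:
Each of the 6 symbol leaves contributes 2 states and 0 ε-transitions.
  r·q = 4 states, 1 ε-transition
  p ∪ r = 6 states, 4 ε-transitions
  (p ∪ r)+ = 8 states, 7 ε-transitions
  q ∪ (p ∪ r)+ = 12 states, 11 ε-transitions
  q·(q ∪ (p ∪ r)+) = 14 states, 12 ε-transitions
  r·q ∪ q·(q ∪ (p ∪ r)+) = 20 states, 17 ε-transitions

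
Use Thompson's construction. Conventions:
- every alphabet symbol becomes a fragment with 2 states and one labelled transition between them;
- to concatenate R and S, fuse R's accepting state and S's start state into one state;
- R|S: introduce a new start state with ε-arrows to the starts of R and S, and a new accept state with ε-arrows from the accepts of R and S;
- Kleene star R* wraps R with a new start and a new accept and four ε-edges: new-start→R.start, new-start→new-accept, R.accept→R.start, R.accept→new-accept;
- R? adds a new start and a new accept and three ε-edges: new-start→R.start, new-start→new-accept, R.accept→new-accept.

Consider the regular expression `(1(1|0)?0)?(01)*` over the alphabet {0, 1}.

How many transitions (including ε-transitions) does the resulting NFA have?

20

Bottom-up over the parse tree:
Each of the 6 symbol leaves contributes 1 transition (1 symbol, 0 ε).
  1|0 = 6 transitions (2 symbol, 4 ε)
  (1|0)? = 9 transitions (2 symbol, 7 ε)
  1(1|0)?0 = 11 transitions (4 symbol, 7 ε)
  (1(1|0)?0)? = 14 transitions (4 symbol, 10 ε)
  01 = 2 transitions (2 symbol, 0 ε)
  (01)* = 6 transitions (2 symbol, 4 ε)
  (1(1|0)?0)?(01)* = 20 transitions (6 symbol, 14 ε)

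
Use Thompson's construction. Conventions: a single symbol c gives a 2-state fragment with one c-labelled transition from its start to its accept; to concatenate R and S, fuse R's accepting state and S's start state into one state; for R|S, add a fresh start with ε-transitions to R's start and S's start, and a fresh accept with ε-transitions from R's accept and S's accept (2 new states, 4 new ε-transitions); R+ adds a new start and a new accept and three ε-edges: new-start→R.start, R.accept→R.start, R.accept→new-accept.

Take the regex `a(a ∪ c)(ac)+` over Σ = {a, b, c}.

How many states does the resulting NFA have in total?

By structural recursion:
Each of the 5 symbol leaves contributes a 2-state fragment.
  a ∪ c — 6 states
  ac — 3 states
  (ac)+ — 5 states
  a(a ∪ c)(ac)+ — 11 states

11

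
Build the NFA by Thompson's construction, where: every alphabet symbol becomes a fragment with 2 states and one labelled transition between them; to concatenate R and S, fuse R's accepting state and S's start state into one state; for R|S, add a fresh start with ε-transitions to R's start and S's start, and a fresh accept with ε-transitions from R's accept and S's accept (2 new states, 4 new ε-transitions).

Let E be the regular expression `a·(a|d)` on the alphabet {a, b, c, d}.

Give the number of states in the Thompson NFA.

Bottom-up over the parse tree:
Each of the 3 symbol leaves contributes a 2-state fragment.
  a|d — 6 states
  a·(a|d) — 7 states

7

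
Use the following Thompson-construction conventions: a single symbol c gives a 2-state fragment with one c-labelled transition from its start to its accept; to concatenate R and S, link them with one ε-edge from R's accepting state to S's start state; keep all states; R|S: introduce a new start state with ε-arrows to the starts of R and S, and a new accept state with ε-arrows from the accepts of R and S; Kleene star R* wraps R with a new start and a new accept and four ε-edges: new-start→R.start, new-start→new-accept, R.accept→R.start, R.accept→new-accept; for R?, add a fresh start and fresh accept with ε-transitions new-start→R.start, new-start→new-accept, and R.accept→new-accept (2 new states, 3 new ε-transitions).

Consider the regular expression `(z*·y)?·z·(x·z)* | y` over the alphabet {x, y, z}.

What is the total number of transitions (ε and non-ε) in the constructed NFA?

Bottom-up over the parse tree:
Each of the 6 symbol leaves contributes 1 transition (1 symbol, 0 ε).
  z* : 5 transitions (1 symbol, 4 ε)
  z*·y : 7 transitions (2 symbol, 5 ε)
  (z*·y)? : 10 transitions (2 symbol, 8 ε)
  x·z : 3 transitions (2 symbol, 1 ε)
  (x·z)* : 7 transitions (2 symbol, 5 ε)
  (z*·y)?·z·(x·z)* : 20 transitions (5 symbol, 15 ε)
  (z*·y)?·z·(x·z)* | y : 25 transitions (6 symbol, 19 ε)

25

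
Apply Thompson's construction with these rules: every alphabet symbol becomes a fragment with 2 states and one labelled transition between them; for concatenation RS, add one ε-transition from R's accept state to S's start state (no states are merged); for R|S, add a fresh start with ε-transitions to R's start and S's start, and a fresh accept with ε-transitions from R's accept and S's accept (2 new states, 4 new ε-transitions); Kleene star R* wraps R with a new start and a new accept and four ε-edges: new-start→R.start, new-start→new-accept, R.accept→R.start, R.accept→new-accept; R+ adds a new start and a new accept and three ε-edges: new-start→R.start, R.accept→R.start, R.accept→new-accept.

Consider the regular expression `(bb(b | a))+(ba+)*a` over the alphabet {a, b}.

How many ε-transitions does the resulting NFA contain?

Building bottom-up:
Each of the 7 symbol leaves contributes 0 ε-transitions.
  b | a : 4 ε-transitions
  bb(b | a) : 6 ε-transitions
  (bb(b | a))+ : 9 ε-transitions
  a+ : 3 ε-transitions
  ba+ : 4 ε-transitions
  (ba+)* : 8 ε-transitions
  (bb(b | a))+(ba+)*a : 19 ε-transitions

19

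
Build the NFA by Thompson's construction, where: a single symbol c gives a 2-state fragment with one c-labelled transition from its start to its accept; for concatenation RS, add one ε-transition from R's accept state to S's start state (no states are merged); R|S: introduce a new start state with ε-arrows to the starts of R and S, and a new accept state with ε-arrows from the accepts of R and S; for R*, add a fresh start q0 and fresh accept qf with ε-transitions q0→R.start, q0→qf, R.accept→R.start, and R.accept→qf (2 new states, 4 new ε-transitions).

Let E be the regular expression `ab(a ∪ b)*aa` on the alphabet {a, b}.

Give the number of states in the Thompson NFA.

Recursing over subexpressions:
Each of the 6 symbol leaves contributes a 2-state fragment.
  a ∪ b → 6 states
  (a ∪ b)* → 8 states
  ab(a ∪ b)*aa → 16 states

16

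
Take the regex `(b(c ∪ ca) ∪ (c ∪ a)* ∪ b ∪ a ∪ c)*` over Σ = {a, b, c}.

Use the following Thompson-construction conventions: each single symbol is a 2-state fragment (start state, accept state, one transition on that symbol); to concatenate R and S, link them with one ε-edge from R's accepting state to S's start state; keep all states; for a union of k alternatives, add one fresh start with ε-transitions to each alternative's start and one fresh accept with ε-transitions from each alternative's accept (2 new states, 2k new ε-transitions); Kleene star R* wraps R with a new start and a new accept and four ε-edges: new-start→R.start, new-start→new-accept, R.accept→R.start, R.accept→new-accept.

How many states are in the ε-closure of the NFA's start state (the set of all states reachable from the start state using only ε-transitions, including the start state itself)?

Compute the ε-closure size of each fragment's start state recursively; a symbol fragment's start has no outgoing ε-edge, so its closure is just itself (size 1).
  ca — C equals the left operand's closure size = 1 (its accept is not ε-reachable, so the closure stops there)
  c ∪ ca — new start ε-reaches every alternative's start; none of them accept ε, so the new accept is not reached: C = 1 + 1 + 1 = 3
  b(c ∪ ca) — C equals the left operand's closure size = 1 (its accept is not ε-reachable, so the closure stops there)
  c ∪ a — new start ε-reaches every alternative's start; none of them accept ε, so the new accept is not reached: C = 1 + 1 + 1 = 3
  (c ∪ a)* — new start has ε-edges to the inner start and to the new accept, so C = 2 + 3 = 5
  b(c ∪ ca) ∪ (c ∪ a)* ∪ b ∪ a ∪ c — new start ε-reaches every alternative's start; at least one alternative accepts ε, so the union's new accept is reached too: C = 1 + 1 + 5 + 1 + 1 + 1 + 1 = 11
  (b(c ∪ ca) ∪ (c ∪ a)* ∪ b ∪ a ∪ c)* — C = 1 (new start) + 11 (body) + 1 (new accept) = 13

13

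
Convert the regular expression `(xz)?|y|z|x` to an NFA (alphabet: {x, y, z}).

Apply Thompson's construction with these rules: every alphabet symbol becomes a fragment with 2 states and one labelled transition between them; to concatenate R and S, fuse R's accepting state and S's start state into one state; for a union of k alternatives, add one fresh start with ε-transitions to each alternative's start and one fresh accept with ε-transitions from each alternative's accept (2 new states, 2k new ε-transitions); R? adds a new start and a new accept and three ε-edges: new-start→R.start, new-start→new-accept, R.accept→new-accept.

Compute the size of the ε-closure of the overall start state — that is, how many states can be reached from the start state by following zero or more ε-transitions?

8

Compute the ε-closure size of each fragment's start state recursively; a symbol fragment's start has no outgoing ε-edge, so its closure is just itself (size 1).
  xz — same as the first factor's closure: |ε-closure| = 1
  (xz)? — new start has ε-edges to the inner start and to the new accept, so |ε-closure| = 2 + 1 = 3
  (xz)?|y|z|x — new start ε-reaches every alternative's start; at least one alternative accepts ε, so the union's new accept is reached too: |ε-closure| = 1 + 3 + 1 + 1 + 1 + 1 = 8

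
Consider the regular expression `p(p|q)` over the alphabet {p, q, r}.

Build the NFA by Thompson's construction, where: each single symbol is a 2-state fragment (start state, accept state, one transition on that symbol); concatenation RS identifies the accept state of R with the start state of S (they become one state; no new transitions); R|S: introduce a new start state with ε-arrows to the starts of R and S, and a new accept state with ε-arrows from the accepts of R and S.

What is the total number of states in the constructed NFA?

7

Recursing over subexpressions:
Each of the 3 symbol leaves contributes a 2-state fragment.
  p|q — 6 states
  p(p|q) — 7 states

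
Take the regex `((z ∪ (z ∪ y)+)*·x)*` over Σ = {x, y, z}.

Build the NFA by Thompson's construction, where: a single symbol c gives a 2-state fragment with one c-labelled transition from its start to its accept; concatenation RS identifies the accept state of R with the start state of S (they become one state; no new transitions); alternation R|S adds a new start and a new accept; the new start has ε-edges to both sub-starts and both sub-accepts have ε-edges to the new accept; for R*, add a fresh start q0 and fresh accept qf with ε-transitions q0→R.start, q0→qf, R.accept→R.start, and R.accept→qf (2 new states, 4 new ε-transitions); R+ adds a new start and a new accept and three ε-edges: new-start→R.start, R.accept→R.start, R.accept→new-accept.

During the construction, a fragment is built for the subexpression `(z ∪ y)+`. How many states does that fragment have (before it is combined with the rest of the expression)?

8

Fragment for `(z ∪ y)+`:
Each of the 2 symbol leaves contributes a 2-state fragment.
  z ∪ y = 6 states
  (z ∪ y)+ = 8 states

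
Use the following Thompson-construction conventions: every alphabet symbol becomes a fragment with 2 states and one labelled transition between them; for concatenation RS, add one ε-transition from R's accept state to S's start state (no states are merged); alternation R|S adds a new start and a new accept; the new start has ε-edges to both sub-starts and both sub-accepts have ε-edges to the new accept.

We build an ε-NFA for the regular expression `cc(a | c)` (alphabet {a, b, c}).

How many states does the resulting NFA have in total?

10

Bottom-up over the parse tree:
Each of the 4 symbol leaves contributes a 2-state fragment.
  a | c = 6 states
  cc(a | c) = 10 states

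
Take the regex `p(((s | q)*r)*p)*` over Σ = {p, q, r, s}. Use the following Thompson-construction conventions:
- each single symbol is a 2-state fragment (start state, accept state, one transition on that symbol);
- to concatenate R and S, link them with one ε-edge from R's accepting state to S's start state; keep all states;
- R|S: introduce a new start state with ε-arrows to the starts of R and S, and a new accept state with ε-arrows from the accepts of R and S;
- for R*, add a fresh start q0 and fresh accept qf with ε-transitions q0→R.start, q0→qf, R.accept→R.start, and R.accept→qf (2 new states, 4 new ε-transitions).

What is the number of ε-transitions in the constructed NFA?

19

By structural recursion:
Each of the 5 symbol leaves contributes 0 ε-transitions.
  s | q = 4 ε-transitions
  (s | q)* = 8 ε-transitions
  (s | q)*r = 9 ε-transitions
  ((s | q)*r)* = 13 ε-transitions
  ((s | q)*r)*p = 14 ε-transitions
  (((s | q)*r)*p)* = 18 ε-transitions
  p(((s | q)*r)*p)* = 19 ε-transitions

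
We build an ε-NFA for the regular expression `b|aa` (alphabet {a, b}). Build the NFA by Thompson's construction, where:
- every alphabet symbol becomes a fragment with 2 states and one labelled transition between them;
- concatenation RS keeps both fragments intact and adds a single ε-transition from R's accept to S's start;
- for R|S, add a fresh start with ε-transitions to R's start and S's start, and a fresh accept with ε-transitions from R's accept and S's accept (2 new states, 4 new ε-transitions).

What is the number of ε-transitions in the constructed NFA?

5

Bottom-up over the parse tree:
Each of the 3 symbol leaves contributes 0 ε-transitions.
  aa — 1 ε-transition
  b|aa — 5 ε-transitions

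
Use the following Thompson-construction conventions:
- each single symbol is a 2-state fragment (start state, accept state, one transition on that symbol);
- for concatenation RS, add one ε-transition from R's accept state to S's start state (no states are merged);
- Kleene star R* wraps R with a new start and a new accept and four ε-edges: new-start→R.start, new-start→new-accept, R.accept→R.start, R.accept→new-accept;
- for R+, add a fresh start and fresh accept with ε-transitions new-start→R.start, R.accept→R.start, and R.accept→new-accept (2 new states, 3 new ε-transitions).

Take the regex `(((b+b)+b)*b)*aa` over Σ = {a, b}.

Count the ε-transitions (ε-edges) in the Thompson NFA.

19

By structural recursion:
Each of the 6 symbol leaves contributes 0 ε-transitions.
  b+ — 3 ε-transitions
  b+b — 4 ε-transitions
  (b+b)+ — 7 ε-transitions
  (b+b)+b — 8 ε-transitions
  ((b+b)+b)* — 12 ε-transitions
  ((b+b)+b)*b — 13 ε-transitions
  (((b+b)+b)*b)* — 17 ε-transitions
  (((b+b)+b)*b)*aa — 19 ε-transitions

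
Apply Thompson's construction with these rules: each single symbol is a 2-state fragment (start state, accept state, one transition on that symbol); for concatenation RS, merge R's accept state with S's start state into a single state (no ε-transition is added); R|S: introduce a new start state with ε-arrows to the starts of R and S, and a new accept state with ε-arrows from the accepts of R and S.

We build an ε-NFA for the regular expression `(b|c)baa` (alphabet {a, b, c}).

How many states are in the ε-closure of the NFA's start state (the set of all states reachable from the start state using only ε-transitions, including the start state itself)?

3

Compute the ε-closure size of each fragment's start state recursively; a symbol fragment's start has no outgoing ε-edge, so its closure is just itself (size 1).
  b|c — |ε-closure| = 1 + 1 + 1 = 3 (the new accept is not ε-reachable since no branch accepts ε)
  (b|c)baa — |ε-closure| equals the left operand's closure size = 3 (its accept is not ε-reachable, so the closure stops there)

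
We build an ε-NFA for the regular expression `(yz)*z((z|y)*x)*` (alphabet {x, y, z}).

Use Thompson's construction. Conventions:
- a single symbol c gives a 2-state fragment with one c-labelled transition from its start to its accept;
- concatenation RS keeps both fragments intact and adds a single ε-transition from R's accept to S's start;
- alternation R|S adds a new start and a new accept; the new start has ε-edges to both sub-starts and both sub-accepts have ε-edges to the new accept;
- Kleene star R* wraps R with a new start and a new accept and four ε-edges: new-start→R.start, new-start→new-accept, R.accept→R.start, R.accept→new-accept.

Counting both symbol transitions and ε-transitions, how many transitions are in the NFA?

26

Recursing over subexpressions:
Each of the 6 symbol leaves contributes 1 transition (1 symbol, 0 ε).
  yz : 3 transitions (2 symbol, 1 ε)
  (yz)* : 7 transitions (2 symbol, 5 ε)
  z|y : 6 transitions (2 symbol, 4 ε)
  (z|y)* : 10 transitions (2 symbol, 8 ε)
  (z|y)*x : 12 transitions (3 symbol, 9 ε)
  ((z|y)*x)* : 16 transitions (3 symbol, 13 ε)
  (yz)*z((z|y)*x)* : 26 transitions (6 symbol, 20 ε)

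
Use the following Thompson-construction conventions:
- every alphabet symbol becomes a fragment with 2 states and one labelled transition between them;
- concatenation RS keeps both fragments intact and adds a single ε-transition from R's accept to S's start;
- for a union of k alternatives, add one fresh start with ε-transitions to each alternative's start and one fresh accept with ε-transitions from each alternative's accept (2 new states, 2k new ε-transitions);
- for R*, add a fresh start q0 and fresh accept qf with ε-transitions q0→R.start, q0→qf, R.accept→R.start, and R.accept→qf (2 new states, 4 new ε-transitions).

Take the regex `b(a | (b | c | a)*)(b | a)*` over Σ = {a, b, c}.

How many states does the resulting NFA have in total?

By structural recursion:
Each of the 7 symbol leaves contributes a 2-state fragment.
  b | c | a = 8 states
  (b | c | a)* = 10 states
  a | (b | c | a)* = 14 states
  b | a = 6 states
  (b | a)* = 8 states
  b(a | (b | c | a)*)(b | a)* = 24 states

24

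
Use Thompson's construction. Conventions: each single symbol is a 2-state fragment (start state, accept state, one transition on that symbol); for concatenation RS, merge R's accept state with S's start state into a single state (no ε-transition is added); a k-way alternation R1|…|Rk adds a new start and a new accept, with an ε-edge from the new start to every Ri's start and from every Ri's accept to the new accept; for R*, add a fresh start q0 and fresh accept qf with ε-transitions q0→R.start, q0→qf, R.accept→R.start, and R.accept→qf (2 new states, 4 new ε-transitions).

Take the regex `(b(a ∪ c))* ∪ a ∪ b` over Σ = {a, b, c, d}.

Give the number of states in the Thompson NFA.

15

By structural recursion:
Each of the 5 symbol leaves contributes a 2-state fragment.
  a ∪ c : 6 states
  b(a ∪ c) : 7 states
  (b(a ∪ c))* : 9 states
  (b(a ∪ c))* ∪ a ∪ b : 15 states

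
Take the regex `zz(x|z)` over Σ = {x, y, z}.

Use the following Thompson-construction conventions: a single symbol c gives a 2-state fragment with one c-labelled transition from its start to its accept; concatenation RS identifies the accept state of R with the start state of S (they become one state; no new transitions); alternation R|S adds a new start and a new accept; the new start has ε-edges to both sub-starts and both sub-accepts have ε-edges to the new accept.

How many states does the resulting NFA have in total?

Building bottom-up:
Each of the 4 symbol leaves contributes a 2-state fragment.
  x|z — 6 states
  zz(x|z) — 8 states

8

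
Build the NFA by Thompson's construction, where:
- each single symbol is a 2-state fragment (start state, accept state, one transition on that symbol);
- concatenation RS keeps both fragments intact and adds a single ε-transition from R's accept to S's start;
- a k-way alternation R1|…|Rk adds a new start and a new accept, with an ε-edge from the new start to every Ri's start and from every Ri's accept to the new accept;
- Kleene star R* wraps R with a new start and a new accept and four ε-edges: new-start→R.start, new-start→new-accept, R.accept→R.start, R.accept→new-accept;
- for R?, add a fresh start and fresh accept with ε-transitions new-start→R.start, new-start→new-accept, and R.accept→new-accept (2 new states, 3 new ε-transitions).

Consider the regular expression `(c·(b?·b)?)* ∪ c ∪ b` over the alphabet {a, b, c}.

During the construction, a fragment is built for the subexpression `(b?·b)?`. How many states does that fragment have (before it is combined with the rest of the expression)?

Fragment for `(b?·b)?`:
Each of the 2 symbol leaves contributes a 2-state fragment.
  b? = 4 states
  b?·b = 6 states
  (b?·b)? = 8 states

8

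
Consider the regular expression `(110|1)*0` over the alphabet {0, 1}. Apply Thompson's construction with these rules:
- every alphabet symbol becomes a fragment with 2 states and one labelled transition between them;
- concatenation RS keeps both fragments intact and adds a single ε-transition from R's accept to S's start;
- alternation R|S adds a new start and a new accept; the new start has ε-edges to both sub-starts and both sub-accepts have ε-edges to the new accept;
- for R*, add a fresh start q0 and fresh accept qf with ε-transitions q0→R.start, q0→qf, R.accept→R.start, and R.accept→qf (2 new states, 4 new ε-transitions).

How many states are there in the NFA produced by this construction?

Bottom-up over the parse tree:
Each of the 5 symbol leaves contributes a 2-state fragment.
  110 — 6 states
  110|1 — 10 states
  (110|1)* — 12 states
  (110|1)*0 — 14 states

14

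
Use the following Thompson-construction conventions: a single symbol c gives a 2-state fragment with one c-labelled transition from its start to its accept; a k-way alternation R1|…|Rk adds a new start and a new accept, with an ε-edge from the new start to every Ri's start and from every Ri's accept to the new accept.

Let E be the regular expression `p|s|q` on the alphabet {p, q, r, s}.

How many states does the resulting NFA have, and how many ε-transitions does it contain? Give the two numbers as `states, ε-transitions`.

Bottom-up over the parse tree:
Each of the 3 symbol leaves contributes 2 states and 0 ε-transitions.
  p|s|q → 8 states, 6 ε-transitions

8, 6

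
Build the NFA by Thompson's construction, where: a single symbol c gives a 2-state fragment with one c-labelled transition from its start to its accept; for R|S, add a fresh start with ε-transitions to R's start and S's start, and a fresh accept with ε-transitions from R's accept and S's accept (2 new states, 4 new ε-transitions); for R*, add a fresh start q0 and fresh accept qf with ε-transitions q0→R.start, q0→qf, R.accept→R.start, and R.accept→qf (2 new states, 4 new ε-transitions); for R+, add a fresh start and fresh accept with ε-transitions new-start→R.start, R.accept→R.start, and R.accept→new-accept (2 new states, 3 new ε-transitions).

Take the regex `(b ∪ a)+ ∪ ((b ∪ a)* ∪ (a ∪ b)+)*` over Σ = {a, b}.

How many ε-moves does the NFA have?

34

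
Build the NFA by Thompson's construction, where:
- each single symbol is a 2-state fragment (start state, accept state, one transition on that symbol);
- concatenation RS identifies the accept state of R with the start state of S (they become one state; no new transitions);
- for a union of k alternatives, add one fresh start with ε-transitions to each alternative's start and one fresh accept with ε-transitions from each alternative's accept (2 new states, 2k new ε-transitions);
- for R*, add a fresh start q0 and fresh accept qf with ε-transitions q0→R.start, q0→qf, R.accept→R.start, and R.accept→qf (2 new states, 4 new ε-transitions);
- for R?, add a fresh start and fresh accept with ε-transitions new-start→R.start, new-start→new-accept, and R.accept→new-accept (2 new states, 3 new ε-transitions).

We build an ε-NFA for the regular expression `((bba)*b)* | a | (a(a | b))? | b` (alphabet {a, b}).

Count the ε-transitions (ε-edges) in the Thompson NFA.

Bottom-up over the parse tree:
Each of the 9 symbol leaves contributes 0 ε-transitions.
  bba — 0 ε-transitions
  (bba)* — 4 ε-transitions
  (bba)*b — 4 ε-transitions
  ((bba)*b)* — 8 ε-transitions
  a | b — 4 ε-transitions
  a(a | b) — 4 ε-transitions
  (a(a | b))? — 7 ε-transitions
  ((bba)*b)* | a | (a(a | b))? | b — 23 ε-transitions

23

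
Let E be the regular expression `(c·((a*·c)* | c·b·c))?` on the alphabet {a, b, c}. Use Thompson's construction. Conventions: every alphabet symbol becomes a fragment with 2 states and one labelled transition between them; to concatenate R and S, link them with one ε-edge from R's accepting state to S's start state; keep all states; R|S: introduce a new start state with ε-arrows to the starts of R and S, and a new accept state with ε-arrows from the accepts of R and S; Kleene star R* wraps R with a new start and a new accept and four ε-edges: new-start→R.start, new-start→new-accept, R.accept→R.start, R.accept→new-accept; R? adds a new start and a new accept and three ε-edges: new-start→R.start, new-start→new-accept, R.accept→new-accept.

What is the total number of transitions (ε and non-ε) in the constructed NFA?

Recursing over subexpressions:
Each of the 6 symbol leaves contributes 1 transition (1 symbol, 0 ε).
  a* — 5 transitions (1 symbol, 4 ε)
  a*·c — 7 transitions (2 symbol, 5 ε)
  (a*·c)* — 11 transitions (2 symbol, 9 ε)
  c·b·c — 5 transitions (3 symbol, 2 ε)
  (a*·c)* | c·b·c — 20 transitions (5 symbol, 15 ε)
  c·((a*·c)* | c·b·c) — 22 transitions (6 symbol, 16 ε)
  (c·((a*·c)* | c·b·c))? — 25 transitions (6 symbol, 19 ε)

25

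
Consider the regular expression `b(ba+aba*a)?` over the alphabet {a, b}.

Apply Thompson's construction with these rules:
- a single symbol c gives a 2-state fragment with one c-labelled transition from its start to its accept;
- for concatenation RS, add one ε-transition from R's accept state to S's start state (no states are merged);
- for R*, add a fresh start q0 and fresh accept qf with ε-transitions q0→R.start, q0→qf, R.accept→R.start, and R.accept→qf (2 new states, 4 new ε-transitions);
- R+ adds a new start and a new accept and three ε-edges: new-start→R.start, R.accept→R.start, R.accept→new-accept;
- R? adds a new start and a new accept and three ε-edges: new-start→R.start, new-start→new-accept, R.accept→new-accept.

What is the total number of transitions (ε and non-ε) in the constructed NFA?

By structural recursion:
Each of the 7 symbol leaves contributes 1 transition (1 symbol, 0 ε).
  a+ → 4 transitions (1 symbol, 3 ε)
  a* → 5 transitions (1 symbol, 4 ε)
  ba+aba*a → 18 transitions (6 symbol, 12 ε)
  (ba+aba*a)? → 21 transitions (6 symbol, 15 ε)
  b(ba+aba*a)? → 23 transitions (7 symbol, 16 ε)

23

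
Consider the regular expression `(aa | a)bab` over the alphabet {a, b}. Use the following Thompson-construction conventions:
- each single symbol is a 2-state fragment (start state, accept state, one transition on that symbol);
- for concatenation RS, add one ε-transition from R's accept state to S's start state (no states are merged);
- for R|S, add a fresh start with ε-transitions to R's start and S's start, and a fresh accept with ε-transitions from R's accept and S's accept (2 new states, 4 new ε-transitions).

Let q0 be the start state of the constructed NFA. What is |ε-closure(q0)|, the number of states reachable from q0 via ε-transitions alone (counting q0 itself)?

3

Let C(F) = |ε-closure(F.start)| within fragment F, and note whether F accepts ε. Symbol fragments have C = 1 and do not accept ε. Then:
  aa — C equals the left operand's closure size = 1 (its accept is not ε-reachable, so the closure stops there)
  aa | a — new start ε-reaches every alternative's start; none of them accept ε, so the new accept is not reached: C = 1 + 1 + 1 = 3
  (aa | a)bab — same as the first factor's closure: C = 3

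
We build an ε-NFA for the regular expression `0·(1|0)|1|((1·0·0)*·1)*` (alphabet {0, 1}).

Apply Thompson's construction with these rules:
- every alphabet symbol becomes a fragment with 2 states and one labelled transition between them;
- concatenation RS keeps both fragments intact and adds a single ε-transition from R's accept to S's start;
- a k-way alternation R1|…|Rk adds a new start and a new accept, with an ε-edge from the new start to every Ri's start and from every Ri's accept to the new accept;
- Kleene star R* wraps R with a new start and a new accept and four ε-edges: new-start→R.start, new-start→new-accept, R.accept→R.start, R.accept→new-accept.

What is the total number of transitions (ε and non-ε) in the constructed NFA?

30

Per subexpression:
Each of the 8 symbol leaves contributes 1 transition (1 symbol, 0 ε).
  1|0 → 6 transitions (2 symbol, 4 ε)
  0·(1|0) → 8 transitions (3 symbol, 5 ε)
  1·0·0 → 5 transitions (3 symbol, 2 ε)
  (1·0·0)* → 9 transitions (3 symbol, 6 ε)
  (1·0·0)*·1 → 11 transitions (4 symbol, 7 ε)
  ((1·0·0)*·1)* → 15 transitions (4 symbol, 11 ε)
  0·(1|0)|1|((1·0·0)*·1)* → 30 transitions (8 symbol, 22 ε)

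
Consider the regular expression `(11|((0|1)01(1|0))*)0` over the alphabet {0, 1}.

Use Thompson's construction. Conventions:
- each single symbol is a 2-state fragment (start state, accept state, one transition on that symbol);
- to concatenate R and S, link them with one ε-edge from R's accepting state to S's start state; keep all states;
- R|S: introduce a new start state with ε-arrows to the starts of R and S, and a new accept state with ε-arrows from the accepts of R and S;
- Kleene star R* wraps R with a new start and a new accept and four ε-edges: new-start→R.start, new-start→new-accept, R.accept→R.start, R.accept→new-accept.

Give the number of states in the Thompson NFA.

26

Per subexpression:
Each of the 9 symbol leaves contributes a 2-state fragment.
  11 → 4 states
  0|1 → 6 states
  1|0 → 6 states
  (0|1)01(1|0) → 16 states
  ((0|1)01(1|0))* → 18 states
  11|((0|1)01(1|0))* → 24 states
  (11|((0|1)01(1|0))*)0 → 26 states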